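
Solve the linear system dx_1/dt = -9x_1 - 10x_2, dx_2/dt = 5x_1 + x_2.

x_1(t) = -C_1e^(-4t)sin(5t) + C_1e^(-4t)cos(5t) + C_2e^(-4t)sin(5t) + C_2e^(-4t)cos(5t), x_2(t) = C_1e^(-4t)sin(5t) - C_2e^(-4t)cos(5t)

Coefficient matrix A = [[-9, -10], [5, 1]].
Characteristic polynomial det(A - λI) = λ^2 + 8λ + 41 = 0.
Eigenvalues λ = -4 ± 5i (complex conjugate pair).
For λ=-4+5i: an eigenvector is (1,0) - i(-1,1) = (1 + i, 0 - i).
A real fundamental pair from Re and Im of e^((-4+5i)t)v: X_1 = e^(-4t)(cos(5t)·(1,0) + sin(5t)·(-1,1)), X_2 = e^(-4t)(sin(5t)·(1,0) - cos(5t)·(-1,1)).
General solution: C_1X_1 + C_2X_2.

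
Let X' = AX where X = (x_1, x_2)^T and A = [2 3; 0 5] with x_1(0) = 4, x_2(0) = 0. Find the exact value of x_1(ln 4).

A = [[2,3],[0,5]]; eigenvalues λ = 5, 2.
Eigenvectors: (-1,-1) for λ=5, (1,0) for λ=2.
From the initial condition, c_1 = 0, c_2 = 4.
x_1(ln 4) = (0)(4^5)(-1) + (4)(4^2)(1) = 64.

64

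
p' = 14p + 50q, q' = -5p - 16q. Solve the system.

Coefficient matrix A = [[14, 50], [-5, -16]].
Characteristic polynomial det(A - λI) = λ^2 + 2λ + 26 = 0.
Eigenvalues λ = -1 ± 5i (complex conjugate pair).
For λ=-1+5i: an eigenvector is (3,-1) - i(-1,0) = (3 + i, -1).
A real fundamental pair from Re and Im of e^((-1+5i)t)v: X_1 = e^(-t)(cos(5t)·(3,-1) + sin(5t)·(-1,0)), X_2 = e^(-t)(sin(5t)·(3,-1) - cos(5t)·(-1,0)).
General solution: K_1X_1 + K_2X_2.

p(t) = -K_1e^(-t)sin(5t) + 3K_1e^(-t)cos(5t) + 3K_2e^(-t)sin(5t) + K_2e^(-t)cos(5t), q(t) = -K_1e^(-t)cos(5t) - K_2e^(-t)sin(5t)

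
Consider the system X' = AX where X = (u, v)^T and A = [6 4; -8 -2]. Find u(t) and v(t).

Coefficient matrix A = [[6, 4], [-8, -2]].
Characteristic polynomial det(A - λI) = λ^2 - 4λ + 20 = 0.
Eigenvalues λ = 2 ± 4i (complex conjugate pair).
For λ=2+4i: an eigenvector is (-1,1) - i(0,1) = (-1, 1 - i).
A real fundamental pair from Re and Im of e^((2+4i)t)v: X_1 = e^(2t)(cos(4t)·(-1,1) + sin(4t)·(0,1)), X_2 = e^(2t)(sin(4t)·(-1,1) - cos(4t)·(0,1)).
General solution: c_1X_1 + c_2X_2.

u(t) = -c_1e^(2t)cos(4t) - c_2e^(2t)sin(4t), v(t) = c_1e^(2t)sin(4t) + c_1e^(2t)cos(4t) + c_2e^(2t)sin(4t) - c_2e^(2t)cos(4t)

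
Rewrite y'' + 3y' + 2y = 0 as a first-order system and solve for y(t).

Let x_1 = y, x_2 = y'. Then x_1' = x_2 and x_2' = -2x_1 - 3x_2.
A = [[0,1],[-2,-3]]; det(A-λI) = λ^2 + 3λ + 2.
Eigenvalues λ = -1, -2 with eigenvectors (1,-1), (1,-2).

y(t) = c_1e^(-t) + c_2e^(-2t)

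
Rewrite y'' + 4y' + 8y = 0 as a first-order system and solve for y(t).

Let x_1 = y, x_2 = y'. Then x_1' = x_2 and x_2' = -8x_1 - 4x_2.
A = [[0,1],[-8,-4]]; det(A-λI) = λ^2 + 4λ + 8.
Eigenvalues λ = -2 ± 2i.

y(t) = c_1e^(-2t)cos(2t) + c_2e^(-2t)sin(2t)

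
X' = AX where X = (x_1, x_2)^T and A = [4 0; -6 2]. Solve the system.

Coefficient matrix A = [[4, 0], [-6, 2]].
Characteristic polynomial det(A - λI) = λ^2 - 6λ + 8 = 0.
Eigenvalues λ = 2, 4.
For λ=2: (A-λI) row 1 is [2, 0], so an eigenvector is (0, -1).
For λ=4: (A-λI) row 2 is [-6, -2], so an eigenvector is (-1, 3).
General solution: C_1e^(2t)(0,-1) + C_2e^(4t)(-1,3).

x_1(t) = -C_2e^(4t), x_2(t) = -C_1e^(2t) + 3C_2e^(4t)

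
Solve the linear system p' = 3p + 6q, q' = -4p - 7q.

p(t) = c_1e^(-3t) - 3c_2e^(-t), q(t) = -c_1e^(-3t) + 2c_2e^(-t)

Coefficient matrix A = [[3, 6], [-4, -7]].
Characteristic polynomial det(A - λI) = λ^2 + 4λ + 3 = 0.
Eigenvalues λ = -3, -1.
For λ=-3: (A-λI) row 1 is [6, 6], so an eigenvector is (1, -1).
For λ=-1: (A-λI) row 1 is [4, 6], so an eigenvector is (-3, 2).
General solution: c_1e^(-3t)(1,-1) + c_2e^(-t)(-3,2).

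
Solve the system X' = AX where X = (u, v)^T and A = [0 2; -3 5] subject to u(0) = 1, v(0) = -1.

Coefficient matrix A = [[0, 2], [-3, 5]].
Characteristic polynomial det(A - λI) = λ^2 - 5λ + 6 = 0.
Eigenvalues λ = 2, 3.
For λ=2: (A-λI) row 1 is [-2, 2], so an eigenvector is (-1, -1).
For λ=3: (A-λI) row 1 is [-3, 2], so an eigenvector is (2, 3).
General solution: K_1e^(2t)(-1,-1) + K_2e^(3t)(2,3).
Applying u(0)=1, v(0)=-1 gives K_1=-5, K_2=-2.

u(t) = -4e^(3t) + 5e^(2t), v(t) = -6e^(3t) + 5e^(2t)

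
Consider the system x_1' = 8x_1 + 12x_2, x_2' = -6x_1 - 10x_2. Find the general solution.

Coefficient matrix A = [[8, 12], [-6, -10]].
Characteristic polynomial det(A - λI) = λ^2 + 2λ - 8 = 0.
Eigenvalues λ = 2, -4.
For λ=2: (A-λI) row 1 is [6, 12], so an eigenvector is (-2, 1).
For λ=-4: (A-λI) row 1 is [12, 12], so an eigenvector is (1, -1).
General solution: K_1e^(2t)(-2,1) + K_2e^(-4t)(1,-1).

x_1(t) = -2K_1e^(2t) + K_2e^(-4t), x_2(t) = K_1e^(2t) - K_2e^(-4t)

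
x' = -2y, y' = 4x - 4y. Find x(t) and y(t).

x(t) = -K_1e^(-2t)sin(2t) + K_2e^(-2t)cos(2t), y(t) = -K_1e^(-2t)sin(2t) + K_1e^(-2t)cos(2t) + K_2e^(-2t)sin(2t) + K_2e^(-2t)cos(2t)

Coefficient matrix A = [[0, -2], [4, -4]].
Characteristic polynomial det(A - λI) = λ^2 + 4λ + 8 = 0.
Eigenvalues λ = -2 ± 2i (complex conjugate pair).
For λ=-2+2i: an eigenvector is (0,1) - i(-1,-1) = (0 + i, 1 + i).
A real fundamental pair from Re and Im of e^((-2+2i)t)v: X_1 = e^(-2t)(cos(2t)·(0,1) + sin(2t)·(-1,-1)), X_2 = e^(-2t)(sin(2t)·(0,1) - cos(2t)·(-1,-1)).
General solution: K_1X_1 + K_2X_2.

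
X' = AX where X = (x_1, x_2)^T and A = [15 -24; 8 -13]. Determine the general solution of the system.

Coefficient matrix A = [[15, -24], [8, -13]].
Characteristic polynomial det(A - λI) = λ^2 - 2λ - 3 = 0.
Eigenvalues λ = -1, 3.
For λ=-1: (A-λI) row 1 is [16, -24], so an eigenvector is (-3, -2).
For λ=3: (A-λI) row 1 is [12, -24], so an eigenvector is (2, 1).
General solution: K_1e^(-t)(-3,-2) + K_2e^(3t)(2,1).

x_1(t) = -3K_1e^(-t) + 2K_2e^(3t), x_2(t) = -2K_1e^(-t) + K_2e^(3t)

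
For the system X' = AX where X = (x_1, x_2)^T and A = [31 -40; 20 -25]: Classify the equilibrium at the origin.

unstable spiral

A = [[31,-40],[20,-25]]; det(A-λI) = λ^2 - 6λ + 25.
λ = 3 ± 4i: positive real part.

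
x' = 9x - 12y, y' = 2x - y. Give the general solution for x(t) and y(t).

Coefficient matrix A = [[9, -12], [2, -1]].
Characteristic polynomial det(A - λI) = λ^2 - 8λ + 15 = 0.
Eigenvalues λ = 3, 5.
For λ=3: (A-λI) row 1 is [6, -12], so an eigenvector is (2, 1).
For λ=5: (A-λI) row 1 is [4, -12], so an eigenvector is (3, 1).
General solution: C_1e^(3t)(2,1) + C_2e^(5t)(3,1).

x(t) = 2C_1e^(3t) + 3C_2e^(5t), y(t) = C_1e^(3t) + C_2e^(5t)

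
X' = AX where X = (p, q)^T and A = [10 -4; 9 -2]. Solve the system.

Coefficient matrix A = [[10, -4], [9, -2]].
Characteristic polynomial det(A - λI) = λ^2 - 8λ + 16 = 0.
Single eigenvalue λ = 4 with algebraic multiplicity 2.
Eigenvector v = (2,3); generalized eigenvector w with (A-λI)w=v is (-1,-2).
General solution: e^(4t)[K_1·v + K_2·(t·v + w)].

p(t) = 2K_1e^(4t) + 2K_2te^(4t) - K_2e^(4t), q(t) = 3K_1e^(4t) + 3K_2te^(4t) - 2K_2e^(4t)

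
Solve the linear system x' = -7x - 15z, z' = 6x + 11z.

x(t) = -c_1e^(2t)sin(3t) + 2c_1e^(2t)cos(3t) + 2c_2e^(2t)sin(3t) + c_2e^(2t)cos(3t), z(t) = c_1e^(2t)sin(3t) - c_1e^(2t)cos(3t) - c_2e^(2t)sin(3t) - c_2e^(2t)cos(3t)

Coefficient matrix A = [[-7, -15], [6, 11]].
Characteristic polynomial det(A - λI) = λ^2 - 4λ + 13 = 0.
Eigenvalues λ = 2 ± 3i (complex conjugate pair).
For λ=2+3i: an eigenvector is (2,-1) - i(-1,1) = (2 + i, -1 - i).
A real fundamental pair from Re and Im of e^((2+3i)t)v: X_1 = e^(2t)(cos(3t)·(2,-1) + sin(3t)·(-1,1)), X_2 = e^(2t)(sin(3t)·(2,-1) - cos(3t)·(-1,1)).
General solution: c_1X_1 + c_2X_2.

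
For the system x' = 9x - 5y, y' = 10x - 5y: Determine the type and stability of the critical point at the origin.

A = [[9,-5],[10,-5]]; det(A-λI) = λ^2 - 4λ + 5.
λ = 2 ± i: positive real part.

unstable spiral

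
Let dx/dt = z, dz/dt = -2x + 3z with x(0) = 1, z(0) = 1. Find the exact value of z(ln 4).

A = [[0,1],[-2,3]]; eigenvalues λ = 2, 1.
Eigenvectors: (1,2) for λ=2, (-1,-1) for λ=1.
From the initial condition, c_1 = 0, c_2 = -1.
z(ln 4) = (0)(4^2)(2) + (-1)(4^1)(-1) = 4.

4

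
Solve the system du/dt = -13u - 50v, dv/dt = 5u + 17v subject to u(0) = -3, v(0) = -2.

Coefficient matrix A = [[-13, -50], [5, 17]].
Characteristic polynomial det(A - λI) = λ^2 - 4λ + 29 = 0.
Eigenvalues λ = 2 ± 5i (complex conjugate pair).
For λ=2+5i: an eigenvector is (3,-1) - i(1,0) = (3 - i, -1).
A real fundamental pair from Re and Im of e^((2+5i)t)v: X_1 = e^(2t)(cos(5t)·(3,-1) + sin(5t)·(1,0)), X_2 = e^(2t)(sin(5t)·(3,-1) - cos(5t)·(1,0)).
General solution: K_1X_1 + K_2X_2.
Applying u(0)=-3, v(0)=-2 gives K_1=2, K_2=9.

u(t) = 29e^(2t)sin(5t) - 3e^(2t)cos(5t), v(t) = -9e^(2t)sin(5t) - 2e^(2t)cos(5t)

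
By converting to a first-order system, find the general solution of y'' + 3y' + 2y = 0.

Let x_1 = y, x_2 = y'. Then x_1' = x_2 and x_2' = -2x_1 - 3x_2.
A = [[0,1],[-2,-3]]; det(A-λI) = λ^2 + 3λ + 2.
Eigenvalues λ = -2, -1 with eigenvectors (1,-2), (1,-1).

y(t) = C_1e^(-2t) + C_2e^(-t)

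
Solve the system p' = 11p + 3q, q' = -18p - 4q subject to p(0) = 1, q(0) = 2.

p(t) = 5e^(5t) - 4e^(2t), q(t) = -10e^(5t) + 12e^(2t)

Coefficient matrix A = [[11, 3], [-18, -4]].
Characteristic polynomial det(A - λI) = λ^2 - 7λ + 10 = 0.
Eigenvalues λ = 5, 2.
For λ=5: (A-λI) row 1 is [6, 3], so an eigenvector is (1, -2).
For λ=2: (A-λI) row 1 is [9, 3], so an eigenvector is (1, -3).
General solution: c_1e^(5t)(1,-2) + c_2e^(2t)(1,-3).
Applying p(0)=1, q(0)=2 gives c_1=5, c_2=-4.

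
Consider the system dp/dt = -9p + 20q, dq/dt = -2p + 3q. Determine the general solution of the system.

Coefficient matrix A = [[-9, 20], [-2, 3]].
Characteristic polynomial det(A - λI) = λ^2 + 6λ + 13 = 0.
Eigenvalues λ = -3 ± 2i (complex conjugate pair).
For λ=-3+2i: an eigenvector is (3,1) - i(1,0) = (3 - i, 1).
A real fundamental pair from Re and Im of e^((-3+2i)t)v: X_1 = e^(-3t)(cos(2t)·(3,1) + sin(2t)·(1,0)), X_2 = e^(-3t)(sin(2t)·(3,1) - cos(2t)·(1,0)).
General solution: K_1X_1 + K_2X_2.

p(t) = K_1e^(-3t)sin(2t) + 3K_1e^(-3t)cos(2t) + 3K_2e^(-3t)sin(2t) - K_2e^(-3t)cos(2t), q(t) = K_1e^(-3t)cos(2t) + K_2e^(-3t)sin(2t)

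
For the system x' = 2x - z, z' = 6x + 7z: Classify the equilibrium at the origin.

A = [[2,-1],[6,7]]; det(A-λI) = λ^2 - 9λ + 20.
λ = 4, 5: both positive.

unstable node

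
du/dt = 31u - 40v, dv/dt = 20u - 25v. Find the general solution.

u(t) = 3C_1e^(3t)sin(4t) - C_1e^(3t)cos(4t) - C_2e^(3t)sin(4t) - 3C_2e^(3t)cos(4t), v(t) = 2C_1e^(3t)sin(4t) - C_1e^(3t)cos(4t) - C_2e^(3t)sin(4t) - 2C_2e^(3t)cos(4t)

Coefficient matrix A = [[31, -40], [20, -25]].
Characteristic polynomial det(A - λI) = λ^2 - 6λ + 25 = 0.
Eigenvalues λ = 3 ± 4i (complex conjugate pair).
For λ=3+4i: an eigenvector is (-1,-1) - i(3,2) = (-1 - 3i, -1 - 2i).
A real fundamental pair from Re and Im of e^((3+4i)t)v: X_1 = e^(3t)(cos(4t)·(-1,-1) + sin(4t)·(3,2)), X_2 = e^(3t)(sin(4t)·(-1,-1) - cos(4t)·(3,2)).
General solution: C_1X_1 + C_2X_2.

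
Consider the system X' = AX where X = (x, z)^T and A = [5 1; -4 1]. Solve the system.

x(t) = c_1e^(3t) + c_2te^(3t) + c_2e^(3t), z(t) = -2c_1e^(3t) - 2c_2te^(3t) - c_2e^(3t)

Coefficient matrix A = [[5, 1], [-4, 1]].
Characteristic polynomial det(A - λI) = λ^2 - 6λ + 9 = 0.
Single eigenvalue λ = 3 with algebraic multiplicity 2.
Eigenvector v = (1,-2); generalized eigenvector w with (A-λI)w=v is (1,-1).
General solution: e^(3t)[c_1·v + c_2·(t·v + w)].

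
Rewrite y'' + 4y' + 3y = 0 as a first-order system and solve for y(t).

y(t) = K_1e^(-t) + K_2e^(-3t)

Let x_1 = y, x_2 = y'. Then x_1' = x_2 and x_2' = -3x_1 - 4x_2.
A = [[0,1],[-3,-4]]; det(A-λI) = λ^2 + 4λ + 3.
Eigenvalues λ = -1, -3 with eigenvectors (1,-1), (1,-3).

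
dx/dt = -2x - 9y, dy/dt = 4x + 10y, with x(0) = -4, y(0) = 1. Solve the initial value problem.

Coefficient matrix A = [[-2, -9], [4, 10]].
Characteristic polynomial det(A - λI) = λ^2 - 8λ + 16 = 0.
Single eigenvalue λ = 4 with algebraic multiplicity 2.
Eigenvector v = (-3,2); generalized eigenvector w with (A-λI)w=v is (-1,1).
General solution: e^(4t)[c_1·v + c_2·(t·v + w)].
Applying x(0)=-4, y(0)=1 gives c_1=3, c_2=-5.

x(t) = 15te^(4t) - 4e^(4t), y(t) = -10te^(4t) + e^(4t)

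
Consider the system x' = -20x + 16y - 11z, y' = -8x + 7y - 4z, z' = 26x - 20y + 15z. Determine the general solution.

x(t) = -c_1e^(2t) + 2c_2e^(-t) + c_3e^(t), y(t) = c_2e^(-t) + 2c_3e^(t), z(t) = 2c_1e^(2t) - 2c_2e^(-t) + c_3e^(t)

Coefficient matrix A = [[-20, 16, -11], [-8, 7, -4], [26, -20, 15]].
det(A - λI) = 0 gives eigenvalues λ = 2, -1, 1.
For λ=2: eigenvector (-1,0,2).
For λ=-1: eigenvector (2,1,-2).
For λ=1: eigenvector (1,2,1).
General solution: c_1e^(2t)(-1,0,2) + c_2e^(-t)(2,1,-2) + c_3e^(t)(1,2,1).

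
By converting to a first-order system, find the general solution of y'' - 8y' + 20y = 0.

Let x_1 = y, x_2 = y'. Then x_1' = x_2 and x_2' = -20x_1 + 8x_2.
A = [[0,1],[-20,8]]; det(A-λI) = λ^2 - 8λ + 20.
Eigenvalues λ = 4 ± 2i.

y(t) = K_1e^(4t)cos(2t) + K_2e^(4t)sin(2t)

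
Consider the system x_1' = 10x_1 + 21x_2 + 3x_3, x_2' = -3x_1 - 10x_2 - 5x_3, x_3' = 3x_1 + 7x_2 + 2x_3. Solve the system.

x_1(t) = -2K_1e^(t) - 3K_2e^(-3t) + 3K_3e^(4t), x_2(t) = K_1e^(t) + 2K_2e^(-3t) - K_3e^(4t), x_3(t) = -K_1e^(t) - K_2e^(-3t) + K_3e^(4t)

Coefficient matrix A = [[10, 21, 3], [-3, -10, -5], [3, 7, 2]].
det(A - λI) = 0 gives eigenvalues λ = 1, -3, 4.
For λ=1: eigenvector (-2,1,-1).
For λ=-3: eigenvector (-3,2,-1).
For λ=4: eigenvector (3,-1,1).
General solution: K_1e^(t)(-2,1,-1) + K_2e^(-3t)(-3,2,-1) + K_3e^(4t)(3,-1,1).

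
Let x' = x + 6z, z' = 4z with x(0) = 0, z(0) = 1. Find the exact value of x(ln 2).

A = [[1,6],[0,4]]; eigenvalues λ = 1, 4.
Eigenvectors: (1,0) for λ=1, (2,1) for λ=4.
From the initial condition, c_1 = -2, c_2 = 1.
x(ln 2) = (-2)(2^1)(1) + (1)(2^4)(2) = 28.

28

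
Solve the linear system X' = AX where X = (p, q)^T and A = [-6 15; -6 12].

Coefficient matrix A = [[-6, 15], [-6, 12]].
Characteristic polynomial det(A - λI) = λ^2 - 6λ + 18 = 0.
Eigenvalues λ = 3 ± 3i (complex conjugate pair).
For λ=3+3i: an eigenvector is (-1,-1) - i(-2,-1) = (-1 + 2i, -1 + i).
A real fundamental pair from Re and Im of e^((3+3i)t)v: X_1 = e^(3t)(cos(3t)·(-1,-1) + sin(3t)·(-2,-1)), X_2 = e^(3t)(sin(3t)·(-1,-1) - cos(3t)·(-2,-1)).
General solution: K_1X_1 + K_2X_2.

p(t) = -2K_1e^(3t)sin(3t) - K_1e^(3t)cos(3t) - K_2e^(3t)sin(3t) + 2K_2e^(3t)cos(3t), q(t) = -K_1e^(3t)sin(3t) - K_1e^(3t)cos(3t) - K_2e^(3t)sin(3t) + K_2e^(3t)cos(3t)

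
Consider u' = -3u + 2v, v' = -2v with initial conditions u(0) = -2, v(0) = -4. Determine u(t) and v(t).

u(t) = -8e^(-2t) + 6e^(-3t), v(t) = -4e^(-2t)

Coefficient matrix A = [[-3, 2], [0, -2]].
Characteristic polynomial det(A - λI) = λ^2 + 5λ + 6 = 0.
Eigenvalues λ = -3, -2.
For λ=-3: (A-λI) row 1 is [0, 2], so an eigenvector is (1, 0).
For λ=-2: (A-λI) row 1 is [-1, 2], so an eigenvector is (2, 1).
General solution: c_1e^(-3t)(1,0) + c_2e^(-2t)(2,1).
Applying u(0)=-2, v(0)=-4 gives c_1=6, c_2=-4.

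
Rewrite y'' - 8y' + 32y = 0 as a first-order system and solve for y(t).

y(t) = K_1e^(4t)cos(4t) + K_2e^(4t)sin(4t)

Let x_1 = y, x_2 = y'. Then x_1' = x_2 and x_2' = -32x_1 + 8x_2.
A = [[0,1],[-32,8]]; det(A-λI) = λ^2 - 8λ + 32.
Eigenvalues λ = 4 ± 4i.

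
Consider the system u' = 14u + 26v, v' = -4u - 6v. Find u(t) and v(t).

u(t) = 2K_1e^(4t)sin(2t) + 3K_1e^(4t)cos(2t) + 3K_2e^(4t)sin(2t) - 2K_2e^(4t)cos(2t), v(t) = -K_1e^(4t)sin(2t) - K_1e^(4t)cos(2t) - K_2e^(4t)sin(2t) + K_2e^(4t)cos(2t)

Coefficient matrix A = [[14, 26], [-4, -6]].
Characteristic polynomial det(A - λI) = λ^2 - 8λ + 20 = 0.
Eigenvalues λ = 4 ± 2i (complex conjugate pair).
For λ=4+2i: an eigenvector is (3,-1) - i(2,-1) = (3 - 2i, -1 + i).
A real fundamental pair from Re and Im of e^((4+2i)t)v: X_1 = e^(4t)(cos(2t)·(3,-1) + sin(2t)·(2,-1)), X_2 = e^(4t)(sin(2t)·(3,-1) - cos(2t)·(2,-1)).
General solution: K_1X_1 + K_2X_2.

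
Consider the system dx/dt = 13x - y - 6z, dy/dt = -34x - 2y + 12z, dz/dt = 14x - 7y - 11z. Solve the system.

x(t) = C_1e^(3t) + C_2e^(-4t) + 3C_3e^(t), y(t) = -2C_1e^(3t) - C_2e^(-4t) - 6C_3e^(t), z(t) = 2C_1e^(3t) + 3C_2e^(-4t) + 7C_3e^(t)

Coefficient matrix A = [[13, -1, -6], [-34, -2, 12], [14, -7, -11]].
det(A - λI) = 0 gives eigenvalues λ = 3, -4, 1.
For λ=3: eigenvector (1,-2,2).
For λ=-4: eigenvector (1,-1,3).
For λ=1: eigenvector (3,-6,7).
General solution: C_1e^(3t)(1,-2,2) + C_2e^(-4t)(1,-1,3) + C_3e^(t)(3,-6,7).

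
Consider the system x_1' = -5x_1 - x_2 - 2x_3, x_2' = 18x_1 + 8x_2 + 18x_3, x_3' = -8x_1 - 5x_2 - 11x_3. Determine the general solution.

x_1(t) = K_1e^(-3t) + K_2e^(-4t), x_2(t) = -3K_2e^(-4t) - 2K_3e^(-t), x_3(t) = -K_1e^(-3t) + K_2e^(-4t) + K_3e^(-t)

Coefficient matrix A = [[-5, -1, -2], [18, 8, 18], [-8, -5, -11]].
det(A - λI) = 0 gives eigenvalues λ = -3, -4, -1.
For λ=-3: eigenvector (1,0,-1).
For λ=-4: eigenvector (1,-3,1).
For λ=-1: eigenvector (0,-2,1).
General solution: K_1e^(-3t)(1,0,-1) + K_2e^(-4t)(1,-3,1) + K_3e^(-t)(0,-2,1).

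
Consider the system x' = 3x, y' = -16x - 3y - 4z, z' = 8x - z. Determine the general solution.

x(t) = C_2e^(3t), y(t) = -C_1e^(-3t) - 4C_2e^(3t) - 2C_3e^(-t), z(t) = 2C_2e^(3t) + C_3e^(-t)

Coefficient matrix A = [[3, 0, 0], [-16, -3, -4], [8, 0, -1]].
det(A - λI) = 0 gives eigenvalues λ = -3, 3, -1.
For λ=-3: eigenvector (0,-1,0).
For λ=3: eigenvector (1,-4,2).
For λ=-1: eigenvector (0,-2,1).
General solution: C_1e^(-3t)(0,-1,0) + C_2e^(3t)(1,-4,2) + C_3e^(-t)(0,-2,1).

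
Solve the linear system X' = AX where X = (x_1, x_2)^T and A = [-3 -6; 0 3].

x_1(t) = K_1e^(3t) + K_2e^(-3t), x_2(t) = -K_1e^(3t)

Coefficient matrix A = [[-3, -6], [0, 3]].
Characteristic polynomial det(A - λI) = λ^2 - 9 = 0.
Eigenvalues λ = 3, -3.
For λ=3: (A-λI) row 1 is [-6, -6], so an eigenvector is (1, -1).
For λ=-3: (A-λI) row 1 is [0, -6], so an eigenvector is (1, 0).
General solution: K_1e^(3t)(1,-1) + K_2e^(-3t)(1,0).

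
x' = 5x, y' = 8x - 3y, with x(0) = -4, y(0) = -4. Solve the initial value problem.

Coefficient matrix A = [[5, 0], [8, -3]].
Characteristic polynomial det(A - λI) = λ^2 - 2λ - 15 = 0.
Eigenvalues λ = 5, -3.
For λ=5: (A-λI) row 2 is [8, -8], so an eigenvector is (1, 1).
For λ=-3: (A-λI) row 1 is [8, 0], so an eigenvector is (0, -1).
General solution: C_1e^(5t)(1,1) + C_2e^(-3t)(0,-1).
Applying x(0)=-4, y(0)=-4 gives C_1=-4, C_2=0.

x(t) = -4e^(5t), y(t) = -4e^(5t)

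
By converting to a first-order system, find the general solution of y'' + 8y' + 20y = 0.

Let x_1 = y, x_2 = y'. Then x_1' = x_2 and x_2' = -20x_1 - 8x_2.
A = [[0,1],[-20,-8]]; det(A-λI) = λ^2 + 8λ + 20.
Eigenvalues λ = -4 ± 2i.

y(t) = c_1e^(-4t)cos(2t) + c_2e^(-4t)sin(2t)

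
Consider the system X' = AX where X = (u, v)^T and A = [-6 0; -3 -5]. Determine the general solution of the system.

Coefficient matrix A = [[-6, 0], [-3, -5]].
Characteristic polynomial det(A - λI) = λ^2 + 11λ + 30 = 0.
Eigenvalues λ = -6, -5.
For λ=-6: (A-λI) row 2 is [-3, 1], so an eigenvector is (-1, -3).
For λ=-5: (A-λI) row 1 is [-1, 0], so an eigenvector is (0, 1).
General solution: K_1e^(-6t)(-1,-3) + K_2e^(-5t)(0,1).

u(t) = -K_1e^(-6t), v(t) = -3K_1e^(-6t) + K_2e^(-5t)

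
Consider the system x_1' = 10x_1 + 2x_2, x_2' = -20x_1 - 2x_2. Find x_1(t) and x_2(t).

Coefficient matrix A = [[10, 2], [-20, -2]].
Characteristic polynomial det(A - λI) = λ^2 - 8λ + 20 = 0.
Eigenvalues λ = 4 ± 2i (complex conjugate pair).
For λ=4+2i: an eigenvector is (1,-3) - i(0,-1) = (1, -3 + i).
A real fundamental pair from Re and Im of e^((4+2i)t)v: X_1 = e^(4t)(cos(2t)·(1,-3) + sin(2t)·(0,-1)), X_2 = e^(4t)(sin(2t)·(1,-3) - cos(2t)·(0,-1)).
General solution: C_1X_1 + C_2X_2.

x_1(t) = C_1e^(4t)cos(2t) + C_2e^(4t)sin(2t), x_2(t) = -C_1e^(4t)sin(2t) - 3C_1e^(4t)cos(2t) - 3C_2e^(4t)sin(2t) + C_2e^(4t)cos(2t)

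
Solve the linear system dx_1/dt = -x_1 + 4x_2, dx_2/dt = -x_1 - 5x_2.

Coefficient matrix A = [[-1, 4], [-1, -5]].
Characteristic polynomial det(A - λI) = λ^2 + 6λ + 9 = 0.
Single eigenvalue λ = -3 with algebraic multiplicity 2.
Eigenvector v = (2,-1); generalized eigenvector w with (A-λI)w=v is (-1,1).
General solution: e^(-3t)[C_1·v + C_2·(t·v + w)].

x_1(t) = 2C_1e^(-3t) + 2C_2te^(-3t) - C_2e^(-3t), x_2(t) = -C_1e^(-3t) - C_2te^(-3t) + C_2e^(-3t)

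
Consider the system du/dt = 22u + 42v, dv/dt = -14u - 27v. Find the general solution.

Coefficient matrix A = [[22, 42], [-14, -27]].
Characteristic polynomial det(A - λI) = λ^2 + 5λ - 6 = 0.
Eigenvalues λ = 1, -6.
For λ=1: (A-λI) row 1 is [21, 42], so an eigenvector is (2, -1).
For λ=-6: (A-λI) row 1 is [28, 42], so an eigenvector is (-3, 2).
General solution: C_1e^(t)(2,-1) + C_2e^(-6t)(-3,2).

u(t) = 2C_1e^(t) - 3C_2e^(-6t), v(t) = -C_1e^(t) + 2C_2e^(-6t)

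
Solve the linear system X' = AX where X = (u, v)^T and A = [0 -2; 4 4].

Coefficient matrix A = [[0, -2], [4, 4]].
Characteristic polynomial det(A - λI) = λ^2 - 4λ + 8 = 0.
Eigenvalues λ = 2 ± 2i (complex conjugate pair).
For λ=2+2i: an eigenvector is (1,-1) - i(0,1) = (1, -1 - i).
A real fundamental pair from Re and Im of e^((2+2i)t)v: X_1 = e^(2t)(cos(2t)·(1,-1) + sin(2t)·(0,1)), X_2 = e^(2t)(sin(2t)·(1,-1) - cos(2t)·(0,1)).
General solution: C_1X_1 + C_2X_2.

u(t) = C_1e^(2t)cos(2t) + C_2e^(2t)sin(2t), v(t) = C_1e^(2t)sin(2t) - C_1e^(2t)cos(2t) - C_2e^(2t)sin(2t) - C_2e^(2t)cos(2t)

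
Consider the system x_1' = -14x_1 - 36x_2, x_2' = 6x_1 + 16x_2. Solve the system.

x_1(t) = -2c_1e^(4t) + 3c_2e^(-2t), x_2(t) = c_1e^(4t) - c_2e^(-2t)

Coefficient matrix A = [[-14, -36], [6, 16]].
Characteristic polynomial det(A - λI) = λ^2 - 2λ - 8 = 0.
Eigenvalues λ = 4, -2.
For λ=4: (A-λI) row 1 is [-18, -36], so an eigenvector is (-2, 1).
For λ=-2: (A-λI) row 1 is [-12, -36], so an eigenvector is (3, -1).
General solution: c_1e^(4t)(-2,1) + c_2e^(-2t)(3,-1).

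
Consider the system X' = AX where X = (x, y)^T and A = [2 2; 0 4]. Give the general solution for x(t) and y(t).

Coefficient matrix A = [[2, 2], [0, 4]].
Characteristic polynomial det(A - λI) = λ^2 - 6λ + 8 = 0.
Eigenvalues λ = 2, 4.
For λ=2: (A-λI) row 1 is [0, 2], so an eigenvector is (1, 0).
For λ=4: (A-λI) row 1 is [-2, 2], so an eigenvector is (-1, -1).
General solution: C_1e^(2t)(1,0) + C_2e^(4t)(-1,-1).

x(t) = C_1e^(2t) - C_2e^(4t), y(t) = -C_2e^(4t)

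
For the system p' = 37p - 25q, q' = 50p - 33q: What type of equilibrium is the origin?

A = [[37,-25],[50,-33]]; det(A-λI) = λ^2 - 4λ + 29.
λ = 2 ± 5i: positive real part.

unstable spiral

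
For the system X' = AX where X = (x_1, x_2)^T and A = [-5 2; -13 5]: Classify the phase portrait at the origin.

center

A = [[-5,2],[-13,5]]; det(A-λI) = λ^2 + 1.
λ = 0 ± i: zero real part.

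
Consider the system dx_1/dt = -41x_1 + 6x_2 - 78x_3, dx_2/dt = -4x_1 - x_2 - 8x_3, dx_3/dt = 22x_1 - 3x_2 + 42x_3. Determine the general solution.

x_1(t) = -9c_1e^(3t) - 2c_2e^(-2t) + 6c_3e^(-t), x_2(t) = -c_1e^(3t) + c_3e^(-t), x_3(t) = 5c_1e^(3t) + c_2e^(-2t) - 3c_3e^(-t)

Coefficient matrix A = [[-41, 6, -78], [-4, -1, -8], [22, -3, 42]].
det(A - λI) = 0 gives eigenvalues λ = 3, -2, -1.
For λ=3: eigenvector (-9,-1,5).
For λ=-2: eigenvector (-2,0,1).
For λ=-1: eigenvector (6,1,-3).
General solution: c_1e^(3t)(-9,-1,5) + c_2e^(-2t)(-2,0,1) + c_3e^(-t)(6,1,-3).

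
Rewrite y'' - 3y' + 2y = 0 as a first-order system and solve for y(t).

y(t) = C_1e^(2t) + C_2e^(t)

Let x_1 = y, x_2 = y'. Then x_1' = x_2 and x_2' = -2x_1 + 3x_2.
A = [[0,1],[-2,3]]; det(A-λI) = λ^2 - 3λ + 2.
Eigenvalues λ = 2, 1 with eigenvectors (1,2), (1,1).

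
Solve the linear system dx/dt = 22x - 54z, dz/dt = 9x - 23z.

Coefficient matrix A = [[22, -54], [9, -23]].
Characteristic polynomial det(A - λI) = λ^2 + λ - 20 = 0.
Eigenvalues λ = -5, 4.
For λ=-5: (A-λI) row 1 is [27, -54], so an eigenvector is (-2, -1).
For λ=4: (A-λI) row 1 is [18, -54], so an eigenvector is (3, 1).
General solution: K_1e^(-5t)(-2,-1) + K_2e^(4t)(3,1).

x(t) = -2K_1e^(-5t) + 3K_2e^(4t), z(t) = -K_1e^(-5t) + K_2e^(4t)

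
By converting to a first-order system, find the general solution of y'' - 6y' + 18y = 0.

Let x_1 = y, x_2 = y'. Then x_1' = x_2 and x_2' = -18x_1 + 6x_2.
A = [[0,1],[-18,6]]; det(A-λI) = λ^2 - 6λ + 18.
Eigenvalues λ = 3 ± 3i.

y(t) = C_1e^(3t)cos(3t) + C_2e^(3t)sin(3t)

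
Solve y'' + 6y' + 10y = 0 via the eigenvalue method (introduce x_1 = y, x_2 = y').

y(t) = C_1e^(-3t)cos(t) + C_2e^(-3t)sin(t)

Let x_1 = y, x_2 = y'. Then x_1' = x_2 and x_2' = -10x_1 - 6x_2.
A = [[0,1],[-10,-6]]; det(A-λI) = λ^2 + 6λ + 10.
Eigenvalues λ = -3 ± i.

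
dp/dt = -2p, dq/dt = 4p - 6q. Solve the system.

Coefficient matrix A = [[-2, 0], [4, -6]].
Characteristic polynomial det(A - λI) = λ^2 + 8λ + 12 = 0.
Eigenvalues λ = -2, -6.
For λ=-2: (A-λI) row 2 is [4, -4], so an eigenvector is (-1, -1).
For λ=-6: (A-λI) row 1 is [4, 0], so an eigenvector is (0, 1).
General solution: c_1e^(-2t)(-1,-1) + c_2e^(-6t)(0,1).

p(t) = -c_1e^(-2t), q(t) = -c_1e^(-2t) + c_2e^(-6t)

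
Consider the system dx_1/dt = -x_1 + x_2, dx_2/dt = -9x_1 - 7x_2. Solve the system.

Coefficient matrix A = [[-1, 1], [-9, -7]].
Characteristic polynomial det(A - λI) = λ^2 + 8λ + 16 = 0.
Single eigenvalue λ = -4 with algebraic multiplicity 2.
Eigenvector v = (-1,3); generalized eigenvector w with (A-λI)w=v is (0,-1).
General solution: e^(-4t)[c_1·v + c_2·(t·v + w)].

x_1(t) = -c_1e^(-4t) - c_2te^(-4t), x_2(t) = 3c_1e^(-4t) + 3c_2te^(-4t) - c_2e^(-4t)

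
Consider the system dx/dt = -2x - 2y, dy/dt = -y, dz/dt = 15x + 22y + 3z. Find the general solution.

Coefficient matrix A = [[-2, -2, 0], [0, -1, 0], [15, 22, 3]].
det(A - λI) = 0 gives eigenvalues λ = -1, -2, 3.
For λ=-1: eigenvector (-2,1,2).
For λ=-2: eigenvector (1,0,-3).
For λ=3: eigenvector (0,0,1).
General solution: C_1e^(-t)(-2,1,2) + C_2e^(-2t)(1,0,-3) + C_3e^(3t)(0,0,1).

x(t) = -2C_1e^(-t) + C_2e^(-2t), y(t) = C_1e^(-t), z(t) = 2C_1e^(-t) - 3C_2e^(-2t) + C_3e^(3t)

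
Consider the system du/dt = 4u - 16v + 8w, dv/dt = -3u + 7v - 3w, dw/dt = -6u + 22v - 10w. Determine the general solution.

u(t) = c_1e^(4t) + c_3e^(-4t), v(t) = -c_1e^(4t) + c_2e^(t), w(t) = -2c_1e^(4t) + 2c_2e^(t) - c_3e^(-4t)

Coefficient matrix A = [[4, -16, 8], [-3, 7, -3], [-6, 22, -10]].
det(A - λI) = 0 gives eigenvalues λ = 4, 1, -4.
For λ=4: eigenvector (1,-1,-2).
For λ=1: eigenvector (0,1,2).
For λ=-4: eigenvector (1,0,-1).
General solution: c_1e^(4t)(1,-1,-2) + c_2e^(t)(0,1,2) + c_3e^(-4t)(1,0,-1).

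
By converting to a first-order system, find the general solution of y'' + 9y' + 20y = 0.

y(t) = c_1e^(-4t) + c_2e^(-5t)

Let x_1 = y, x_2 = y'. Then x_1' = x_2 and x_2' = -20x_1 - 9x_2.
A = [[0,1],[-20,-9]]; det(A-λI) = λ^2 + 9λ + 20.
Eigenvalues λ = -4, -5 with eigenvectors (1,-4), (1,-5).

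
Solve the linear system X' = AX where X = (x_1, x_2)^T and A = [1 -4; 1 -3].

Coefficient matrix A = [[1, -4], [1, -3]].
Characteristic polynomial det(A - λI) = λ^2 + 2λ + 1 = 0.
Single eigenvalue λ = -1 with algebraic multiplicity 2.
Eigenvector v = (-2,-1); generalized eigenvector w with (A-λI)w=v is (-1,0).
General solution: e^(-t)[c_1·v + c_2·(t·v + w)].

x_1(t) = -2c_1e^(-t) - 2c_2te^(-t) - c_2e^(-t), x_2(t) = -c_1e^(-t) - c_2te^(-t)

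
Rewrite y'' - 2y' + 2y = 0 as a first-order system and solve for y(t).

y(t) = C_1e^(t)cos(t) + C_2e^(t)sin(t)

Let x_1 = y, x_2 = y'. Then x_1' = x_2 and x_2' = -2x_1 + 2x_2.
A = [[0,1],[-2,2]]; det(A-λI) = λ^2 - 2λ + 2.
Eigenvalues λ = 1 ± i.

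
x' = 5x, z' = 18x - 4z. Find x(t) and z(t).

x(t) = K_1e^(5t), z(t) = 2K_1e^(5t) - K_2e^(-4t)

Coefficient matrix A = [[5, 0], [18, -4]].
Characteristic polynomial det(A - λI) = λ^2 - λ - 20 = 0.
Eigenvalues λ = 5, -4.
For λ=5: (A-λI) row 2 is [18, -9], so an eigenvector is (1, 2).
For λ=-4: (A-λI) row 1 is [9, 0], so an eigenvector is (0, -1).
General solution: K_1e^(5t)(1,2) + K_2e^(-4t)(0,-1).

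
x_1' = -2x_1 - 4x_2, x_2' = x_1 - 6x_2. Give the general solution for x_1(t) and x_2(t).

x_1(t) = -2c_1e^(-4t) - 2c_2te^(-4t) + c_2e^(-4t), x_2(t) = -c_1e^(-4t) - c_2te^(-4t) + c_2e^(-4t)

Coefficient matrix A = [[-2, -4], [1, -6]].
Characteristic polynomial det(A - λI) = λ^2 + 8λ + 16 = 0.
Single eigenvalue λ = -4 with algebraic multiplicity 2.
Eigenvector v = (-2,-1); generalized eigenvector w with (A-λI)w=v is (1,1).
General solution: e^(-4t)[c_1·v + c_2·(t·v + w)].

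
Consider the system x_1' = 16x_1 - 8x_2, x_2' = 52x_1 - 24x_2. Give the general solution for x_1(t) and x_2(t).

Coefficient matrix A = [[16, -8], [52, -24]].
Characteristic polynomial det(A - λI) = λ^2 + 8λ + 32 = 0.
Eigenvalues λ = -4 ± 4i (complex conjugate pair).
For λ=-4+4i: an eigenvector is (1,3) - i(-1,-2) = (1 + i, 3 + 2i).
A real fundamental pair from Re and Im of e^((-4+4i)t)v: X_1 = e^(-4t)(cos(4t)·(1,3) + sin(4t)·(-1,-2)), X_2 = e^(-4t)(sin(4t)·(1,3) - cos(4t)·(-1,-2)).
General solution: K_1X_1 + K_2X_2.

x_1(t) = -K_1e^(-4t)sin(4t) + K_1e^(-4t)cos(4t) + K_2e^(-4t)sin(4t) + K_2e^(-4t)cos(4t), x_2(t) = -2K_1e^(-4t)sin(4t) + 3K_1e^(-4t)cos(4t) + 3K_2e^(-4t)sin(4t) + 2K_2e^(-4t)cos(4t)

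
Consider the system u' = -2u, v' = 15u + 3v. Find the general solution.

u(t) = -C_2e^(-2t), v(t) = -C_1e^(3t) + 3C_2e^(-2t)

Coefficient matrix A = [[-2, 0], [15, 3]].
Characteristic polynomial det(A - λI) = λ^2 - λ - 6 = 0.
Eigenvalues λ = 3, -2.
For λ=3: (A-λI) row 1 is [-5, 0], so an eigenvector is (0, -1).
For λ=-2: (A-λI) row 2 is [15, 5], so an eigenvector is (-1, 3).
General solution: C_1e^(3t)(0,-1) + C_2e^(-2t)(-1,3).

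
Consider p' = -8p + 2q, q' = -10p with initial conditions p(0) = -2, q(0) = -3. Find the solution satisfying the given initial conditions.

p(t) = e^(-4t)sin(2t) - 2e^(-4t)cos(2t), q(t) = 4e^(-4t)sin(2t) - 3e^(-4t)cos(2t)

Coefficient matrix A = [[-8, 2], [-10, 0]].
Characteristic polynomial det(A - λI) = λ^2 + 8λ + 20 = 0.
Eigenvalues λ = -4 ± 2i (complex conjugate pair).
For λ=-4+2i: an eigenvector is (1,2) - i(0,-1) = (1, 2 + i).
A real fundamental pair from Re and Im of e^((-4+2i)t)v: X_1 = e^(-4t)(cos(2t)·(1,2) + sin(2t)·(0,-1)), X_2 = e^(-4t)(sin(2t)·(1,2) - cos(2t)·(0,-1)).
General solution: C_1X_1 + C_2X_2.
Applying p(0)=-2, q(0)=-3 gives C_1=-2, C_2=1.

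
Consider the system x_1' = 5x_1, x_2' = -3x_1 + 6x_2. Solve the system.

x_1(t) = -K_1e^(5t), x_2(t) = -3K_1e^(5t) + K_2e^(6t)

Coefficient matrix A = [[5, 0], [-3, 6]].
Characteristic polynomial det(A - λI) = λ^2 - 11λ + 30 = 0.
Eigenvalues λ = 5, 6.
For λ=5: (A-λI) row 2 is [-3, 1], so an eigenvector is (-1, -3).
For λ=6: (A-λI) row 1 is [-1, 0], so an eigenvector is (0, 1).
General solution: K_1e^(5t)(-1,-3) + K_2e^(6t)(0,1).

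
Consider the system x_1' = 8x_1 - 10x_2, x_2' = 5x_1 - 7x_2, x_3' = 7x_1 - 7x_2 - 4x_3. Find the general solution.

x_1(t) = -2K_2e^(3t) + K_3e^(-2t), x_2(t) = -K_2e^(3t) + K_3e^(-2t), x_3(t) = K_1e^(-4t) - K_2e^(3t)

Coefficient matrix A = [[8, -10, 0], [5, -7, 0], [7, -7, -4]].
det(A - λI) = 0 gives eigenvalues λ = -4, 3, -2.
For λ=-4: eigenvector (0,0,1).
For λ=3: eigenvector (-2,-1,-1).
For λ=-2: eigenvector (1,1,0).
General solution: K_1e^(-4t)(0,0,1) + K_2e^(3t)(-2,-1,-1) + K_3e^(-2t)(1,1,0).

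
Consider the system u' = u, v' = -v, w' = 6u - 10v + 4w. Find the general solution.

u(t) = C_1e^(t), v(t) = C_2e^(-t), w(t) = -2C_1e^(t) + 2C_2e^(-t) + C_3e^(4t)

Coefficient matrix A = [[1, 0, 0], [0, -1, 0], [6, -10, 4]].
det(A - λI) = 0 gives eigenvalues λ = 1, -1, 4.
For λ=1: eigenvector (1,0,-2).
For λ=-1: eigenvector (0,1,2).
For λ=4: eigenvector (0,0,1).
General solution: C_1e^(t)(1,0,-2) + C_2e^(-t)(0,1,2) + C_3e^(4t)(0,0,1).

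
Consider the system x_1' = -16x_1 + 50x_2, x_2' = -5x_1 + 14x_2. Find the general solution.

x_1(t) = -c_1e^(-t)sin(5t) - 3c_1e^(-t)cos(5t) - 3c_2e^(-t)sin(5t) + c_2e^(-t)cos(5t), x_2(t) = -c_1e^(-t)cos(5t) - c_2e^(-t)sin(5t)

Coefficient matrix A = [[-16, 50], [-5, 14]].
Characteristic polynomial det(A - λI) = λ^2 + 2λ + 26 = 0.
Eigenvalues λ = -1 ± 5i (complex conjugate pair).
For λ=-1+5i: an eigenvector is (-3,-1) - i(-1,0) = (-3 + i, -1).
A real fundamental pair from Re and Im of e^((-1+5i)t)v: X_1 = e^(-t)(cos(5t)·(-3,-1) + sin(5t)·(-1,0)), X_2 = e^(-t)(sin(5t)·(-3,-1) - cos(5t)·(-1,0)).
General solution: c_1X_1 + c_2X_2.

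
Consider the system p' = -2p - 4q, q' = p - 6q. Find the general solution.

p(t) = 2C_1e^(-4t) + 2C_2te^(-4t) - C_2e^(-4t), q(t) = C_1e^(-4t) + C_2te^(-4t) - C_2e^(-4t)

Coefficient matrix A = [[-2, -4], [1, -6]].
Characteristic polynomial det(A - λI) = λ^2 + 8λ + 16 = 0.
Single eigenvalue λ = -4 with algebraic multiplicity 2.
Eigenvector v = (2,1); generalized eigenvector w with (A-λI)w=v is (-1,-1).
General solution: e^(-4t)[C_1·v + C_2·(t·v + w)].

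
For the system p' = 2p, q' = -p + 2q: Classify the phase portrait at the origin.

unstable improper node

A = [[2,0],[-1,2]]; det(A-λI) = λ^2 - 4λ + 4.
repeated λ = 2 with a single eigenvector.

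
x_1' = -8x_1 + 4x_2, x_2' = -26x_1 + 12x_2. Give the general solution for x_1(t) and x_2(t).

Coefficient matrix A = [[-8, 4], [-26, 12]].
Characteristic polynomial det(A - λI) = λ^2 - 4λ + 8 = 0.
Eigenvalues λ = 2 ± 2i (complex conjugate pair).
For λ=2+2i: an eigenvector is (1,3) - i(1,2) = (1 - i, 3 - 2i).
A real fundamental pair from Re and Im of e^((2+2i)t)v: X_1 = e^(2t)(cos(2t)·(1,3) + sin(2t)·(1,2)), X_2 = e^(2t)(sin(2t)·(1,3) - cos(2t)·(1,2)).
General solution: C_1X_1 + C_2X_2.

x_1(t) = C_1e^(2t)sin(2t) + C_1e^(2t)cos(2t) + C_2e^(2t)sin(2t) - C_2e^(2t)cos(2t), x_2(t) = 2C_1e^(2t)sin(2t) + 3C_1e^(2t)cos(2t) + 3C_2e^(2t)sin(2t) - 2C_2e^(2t)cos(2t)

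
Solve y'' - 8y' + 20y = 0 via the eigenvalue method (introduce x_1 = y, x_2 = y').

Let x_1 = y, x_2 = y'. Then x_1' = x_2 and x_2' = -20x_1 + 8x_2.
A = [[0,1],[-20,8]]; det(A-λI) = λ^2 - 8λ + 20.
Eigenvalues λ = 4 ± 2i.

y(t) = c_1e^(4t)cos(2t) + c_2e^(4t)sin(2t)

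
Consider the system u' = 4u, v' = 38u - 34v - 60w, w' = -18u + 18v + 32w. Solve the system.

u(t) = K_1e^(4t), v(t) = K_1e^(4t) - 5K_2e^(2t) - 2K_3e^(-4t), w(t) = 3K_2e^(2t) + K_3e^(-4t)

Coefficient matrix A = [[4, 0, 0], [38, -34, -60], [-18, 18, 32]].
det(A - λI) = 0 gives eigenvalues λ = 4, 2, -4.
For λ=4: eigenvector (1,1,0).
For λ=2: eigenvector (0,-5,3).
For λ=-4: eigenvector (0,-2,1).
General solution: K_1e^(4t)(1,1,0) + K_2e^(2t)(0,-5,3) + K_3e^(-4t)(0,-2,1).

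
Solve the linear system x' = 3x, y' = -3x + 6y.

x(t) = -c_1e^(3t), y(t) = -c_1e^(3t) + c_2e^(6t)

Coefficient matrix A = [[3, 0], [-3, 6]].
Characteristic polynomial det(A - λI) = λ^2 - 9λ + 18 = 0.
Eigenvalues λ = 3, 6.
For λ=3: (A-λI) row 2 is [-3, 3], so an eigenvector is (-1, -1).
For λ=6: (A-λI) row 1 is [-3, 0], so an eigenvector is (0, 1).
General solution: c_1e^(3t)(-1,-1) + c_2e^(6t)(0,1).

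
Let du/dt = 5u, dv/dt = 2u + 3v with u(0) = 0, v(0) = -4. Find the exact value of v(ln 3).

-108

A = [[5,0],[2,3]]; eigenvalues λ = 3, 5.
Eigenvectors: (0,-1) for λ=3, (1,1) for λ=5.
From the initial condition, c_1 = 4, c_2 = 0.
v(ln 3) = (4)(3^3)(-1) + (0)(3^5)(1) = -108.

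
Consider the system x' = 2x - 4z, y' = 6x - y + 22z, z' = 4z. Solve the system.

Coefficient matrix A = [[2, 0, -4], [6, -1, 22], [0, 0, 4]].
det(A - λI) = 0 gives eigenvalues λ = 2, -1, 4.
For λ=2: eigenvector (1,2,0).
For λ=-1: eigenvector (0,1,0).
For λ=4: eigenvector (-2,2,1).
General solution: C_1e^(2t)(1,2,0) + C_2e^(-t)(0,1,0) + C_3e^(4t)(-2,2,1).

x(t) = C_1e^(2t) - 2C_3e^(4t), y(t) = 2C_1e^(2t) + C_2e^(-t) + 2C_3e^(4t), z(t) = C_3e^(4t)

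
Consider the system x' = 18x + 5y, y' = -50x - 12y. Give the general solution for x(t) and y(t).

Coefficient matrix A = [[18, 5], [-50, -12]].
Characteristic polynomial det(A - λI) = λ^2 - 6λ + 34 = 0.
Eigenvalues λ = 3 ± 5i (complex conjugate pair).
For λ=3+5i: an eigenvector is (-1,3) - i(0,1) = (-1, 3 - i).
A real fundamental pair from Re and Im of e^((3+5i)t)v: X_1 = e^(3t)(cos(5t)·(-1,3) + sin(5t)·(0,1)), X_2 = e^(3t)(sin(5t)·(-1,3) - cos(5t)·(0,1)).
General solution: K_1X_1 + K_2X_2.

x(t) = -K_1e^(3t)cos(5t) - K_2e^(3t)sin(5t), y(t) = K_1e^(3t)sin(5t) + 3K_1e^(3t)cos(5t) + 3K_2e^(3t)sin(5t) - K_2e^(3t)cos(5t)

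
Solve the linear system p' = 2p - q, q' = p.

Coefficient matrix A = [[2, -1], [1, 0]].
Characteristic polynomial det(A - λI) = λ^2 - 2λ + 1 = 0.
Single eigenvalue λ = 1 with algebraic multiplicity 2.
Eigenvector v = (1,1); generalized eigenvector w with (A-λI)w=v is (3,2).
General solution: e^(t)[C_1·v + C_2·(t·v + w)].

p(t) = C_1e^(t) + C_2te^(t) + 3C_2e^(t), q(t) = C_1e^(t) + C_2te^(t) + 2C_2e^(t)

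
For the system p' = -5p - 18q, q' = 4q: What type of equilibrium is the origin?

saddle

A = [[-5,-18],[0,4]]; det(A-λI) = λ^2 + λ - 20.
λ = -5, 4: opposite signs.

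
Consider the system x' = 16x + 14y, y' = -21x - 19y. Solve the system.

x(t) = -2c_1e^(-5t) - c_2e^(2t), y(t) = 3c_1e^(-5t) + c_2e^(2t)

Coefficient matrix A = [[16, 14], [-21, -19]].
Characteristic polynomial det(A - λI) = λ^2 + 3λ - 10 = 0.
Eigenvalues λ = -5, 2.
For λ=-5: (A-λI) row 1 is [21, 14], so an eigenvector is (-2, 3).
For λ=2: (A-λI) row 1 is [14, 14], so an eigenvector is (-1, 1).
General solution: c_1e^(-5t)(-2,3) + c_2e^(2t)(-1,1).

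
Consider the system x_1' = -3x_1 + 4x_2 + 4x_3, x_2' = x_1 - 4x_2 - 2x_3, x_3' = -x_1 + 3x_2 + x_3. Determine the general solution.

Coefficient matrix A = [[-3, 4, 4], [1, -4, -2], [-1, 3, 1]].
det(A - λI) = 0 gives eigenvalues λ = -2, -3, -1.
For λ=-2: eigenvector (0,1,-1).
For λ=-3: eigenvector (-1,1,-1).
For λ=-1: eigenvector (2,0,1).
General solution: C_1e^(-2t)(0,1,-1) + C_2e^(-3t)(-1,1,-1) + C_3e^(-t)(2,0,1).

x_1(t) = -C_2e^(-3t) + 2C_3e^(-t), x_2(t) = C_1e^(-2t) + C_2e^(-3t), x_3(t) = -C_1e^(-2t) - C_2e^(-3t) + C_3e^(-t)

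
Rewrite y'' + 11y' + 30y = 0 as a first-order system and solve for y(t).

y(t) = K_1e^(-5t) + K_2e^(-6t)

Let x_1 = y, x_2 = y'. Then x_1' = x_2 and x_2' = -30x_1 - 11x_2.
A = [[0,1],[-30,-11]]; det(A-λI) = λ^2 + 11λ + 30.
Eigenvalues λ = -5, -6 with eigenvectors (1,-5), (1,-6).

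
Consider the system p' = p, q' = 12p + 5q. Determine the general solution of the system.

p(t) = c_2e^(t), q(t) = c_1e^(5t) - 3c_2e^(t)

Coefficient matrix A = [[1, 0], [12, 5]].
Characteristic polynomial det(A - λI) = λ^2 - 6λ + 5 = 0.
Eigenvalues λ = 5, 1.
For λ=5: (A-λI) row 1 is [-4, 0], so an eigenvector is (0, 1).
For λ=1: (A-λI) row 2 is [12, 4], so an eigenvector is (1, -3).
General solution: c_1e^(5t)(0,1) + c_2e^(t)(1,-3).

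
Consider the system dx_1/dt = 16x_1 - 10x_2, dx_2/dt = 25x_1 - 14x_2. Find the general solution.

x_1(t) = K_1e^(t)sin(5t) + K_1e^(t)cos(5t) + K_2e^(t)sin(5t) - K_2e^(t)cos(5t), x_2(t) = 2K_1e^(t)sin(5t) + K_1e^(t)cos(5t) + K_2e^(t)sin(5t) - 2K_2e^(t)cos(5t)

Coefficient matrix A = [[16, -10], [25, -14]].
Characteristic polynomial det(A - λI) = λ^2 - 2λ + 26 = 0.
Eigenvalues λ = 1 ± 5i (complex conjugate pair).
For λ=1+5i: an eigenvector is (1,1) - i(1,2) = (1 - i, 1 - 2i).
A real fundamental pair from Re and Im of e^((1+5i)t)v: X_1 = e^(t)(cos(5t)·(1,1) + sin(5t)·(1,2)), X_2 = e^(t)(sin(5t)·(1,1) - cos(5t)·(1,2)).
General solution: K_1X_1 + K_2X_2.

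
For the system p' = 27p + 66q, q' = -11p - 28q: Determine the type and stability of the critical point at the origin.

A = [[27,66],[-11,-28]]; det(A-λI) = λ^2 + λ - 30.
λ = 5, -6: opposite signs.

saddle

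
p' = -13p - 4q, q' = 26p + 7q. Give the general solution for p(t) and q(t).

Coefficient matrix A = [[-13, -4], [26, 7]].
Characteristic polynomial det(A - λI) = λ^2 + 6λ + 13 = 0.
Eigenvalues λ = -3 ± 2i (complex conjugate pair).
For λ=-3+2i: an eigenvector is (-1,2) - i(1,-3) = (-1 - i, 2 + 3i).
A real fundamental pair from Re and Im of e^((-3+2i)t)v: X_1 = e^(-3t)(cos(2t)·(-1,2) + sin(2t)·(1,-3)), X_2 = e^(-3t)(sin(2t)·(-1,2) - cos(2t)·(1,-3)).
General solution: c_1X_1 + c_2X_2.

p(t) = c_1e^(-3t)sin(2t) - c_1e^(-3t)cos(2t) - c_2e^(-3t)sin(2t) - c_2e^(-3t)cos(2t), q(t) = -3c_1e^(-3t)sin(2t) + 2c_1e^(-3t)cos(2t) + 2c_2e^(-3t)sin(2t) + 3c_2e^(-3t)cos(2t)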